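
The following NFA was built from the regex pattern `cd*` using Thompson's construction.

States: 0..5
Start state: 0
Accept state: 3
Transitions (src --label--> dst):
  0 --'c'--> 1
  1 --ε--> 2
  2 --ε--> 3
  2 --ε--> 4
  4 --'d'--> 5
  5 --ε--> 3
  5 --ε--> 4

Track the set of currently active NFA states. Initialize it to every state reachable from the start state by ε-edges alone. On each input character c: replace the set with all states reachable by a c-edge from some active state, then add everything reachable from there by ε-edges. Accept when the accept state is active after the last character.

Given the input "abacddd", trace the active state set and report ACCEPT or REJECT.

start: ε-closure({0}) = {0}
'a' @ 1: {}  — dead — no transitions
rest 'bacddd' ignored (set empty)
end set {} — state 3 not in

Answer: REJECT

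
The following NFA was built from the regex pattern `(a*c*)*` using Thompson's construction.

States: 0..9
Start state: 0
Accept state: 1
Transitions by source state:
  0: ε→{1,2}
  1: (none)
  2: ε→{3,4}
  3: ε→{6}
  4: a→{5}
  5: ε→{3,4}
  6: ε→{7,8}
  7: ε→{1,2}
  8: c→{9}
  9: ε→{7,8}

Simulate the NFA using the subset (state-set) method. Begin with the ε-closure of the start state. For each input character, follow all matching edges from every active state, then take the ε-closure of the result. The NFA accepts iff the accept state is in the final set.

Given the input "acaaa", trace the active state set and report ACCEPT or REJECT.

Answer: ACCEPT

Derivation:
initial (ε-close {0}): {0,1,2,3,4,6,7,8}
'a' @ 1: {1,2,3,4,5,6,7,8}  [accepting]
'c' @ 2: {1,2,3,4,6,7,8,9}  [accepting]
'a' @ 3: {1,2,3,4,5,6,7,8}  [accepting]
'a' @ 4: {1,2,3,4,5,6,7,8}  [accepting]
'a' @ 5: {1,2,3,4,5,6,7,8}  [accepting]
end set {1,2,3,4,5,6,7,8} — state 1 in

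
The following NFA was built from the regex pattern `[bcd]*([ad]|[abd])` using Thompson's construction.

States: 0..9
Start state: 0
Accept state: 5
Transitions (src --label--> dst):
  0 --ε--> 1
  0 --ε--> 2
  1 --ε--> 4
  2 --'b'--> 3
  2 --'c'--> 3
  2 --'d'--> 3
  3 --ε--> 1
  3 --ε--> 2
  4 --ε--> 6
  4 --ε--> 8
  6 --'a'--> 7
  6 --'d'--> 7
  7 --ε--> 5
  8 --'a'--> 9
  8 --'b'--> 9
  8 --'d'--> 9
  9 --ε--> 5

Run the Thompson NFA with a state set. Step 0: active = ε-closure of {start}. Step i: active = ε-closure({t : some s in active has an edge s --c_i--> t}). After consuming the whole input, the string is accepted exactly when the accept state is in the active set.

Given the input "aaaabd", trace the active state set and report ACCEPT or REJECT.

Answer: REJECT

Steps:
initial (ε-close {0}): {0,1,2,4,6,8}
'a' @ 1: {5,7,9}  ✓accept
'a' @ 2: {}  — state set empty
rest 'aabd' ignored (set empty)
end set {} — state 5 not in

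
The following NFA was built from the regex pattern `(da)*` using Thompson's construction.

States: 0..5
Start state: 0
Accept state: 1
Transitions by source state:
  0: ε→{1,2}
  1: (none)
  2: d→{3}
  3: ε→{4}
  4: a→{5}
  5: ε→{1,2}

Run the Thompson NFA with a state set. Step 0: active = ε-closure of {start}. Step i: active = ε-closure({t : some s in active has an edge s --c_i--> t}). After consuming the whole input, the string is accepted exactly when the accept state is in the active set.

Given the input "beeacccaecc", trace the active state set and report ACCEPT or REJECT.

Answer: REJECT

Steps:
initial (ε-close {0}): {0,1,2}
'b' @ 1: {}  — no active states
rest 'eeacccaecc' ignored (set empty)
end set {} — state 1 not in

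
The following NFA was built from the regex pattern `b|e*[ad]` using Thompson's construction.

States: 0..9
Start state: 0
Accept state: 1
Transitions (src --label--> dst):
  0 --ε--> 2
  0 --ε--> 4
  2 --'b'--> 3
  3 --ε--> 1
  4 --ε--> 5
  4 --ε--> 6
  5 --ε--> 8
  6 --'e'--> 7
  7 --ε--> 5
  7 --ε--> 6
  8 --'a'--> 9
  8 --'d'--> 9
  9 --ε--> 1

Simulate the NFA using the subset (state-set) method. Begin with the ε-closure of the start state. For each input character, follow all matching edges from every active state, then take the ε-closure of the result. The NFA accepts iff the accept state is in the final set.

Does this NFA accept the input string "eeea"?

S₀ = ε-closure({0}) = {0,2,4,5,6,8}
'e' @ 1: {5,6,7,8}
'e' @ 2: {5,6,7,8}
'e' @ 3: {5,6,7,8}
'a' @ 4: {1,9}  [accepting]
final: {1,9}; accept 1 in set

Answer: ACCEPT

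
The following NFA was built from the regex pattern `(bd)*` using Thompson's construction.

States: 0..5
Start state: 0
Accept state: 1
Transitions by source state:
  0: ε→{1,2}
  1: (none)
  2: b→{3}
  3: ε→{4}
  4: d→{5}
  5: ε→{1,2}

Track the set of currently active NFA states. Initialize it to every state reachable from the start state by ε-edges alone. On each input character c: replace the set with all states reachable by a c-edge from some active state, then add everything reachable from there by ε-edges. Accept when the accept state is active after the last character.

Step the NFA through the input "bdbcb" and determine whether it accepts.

Answer: REJECT

Trace:
initial (ε-close {0}): {0,1,2}
'b' @ 1: {3,4}
'd' @ 2: {1,2,5}  ✓accept
'b' @ 3: {3,4}
'c' @ 4: {}  — dead — no transitions
rest 'b' ignored (set empty)
final: {}; accept 1 not in set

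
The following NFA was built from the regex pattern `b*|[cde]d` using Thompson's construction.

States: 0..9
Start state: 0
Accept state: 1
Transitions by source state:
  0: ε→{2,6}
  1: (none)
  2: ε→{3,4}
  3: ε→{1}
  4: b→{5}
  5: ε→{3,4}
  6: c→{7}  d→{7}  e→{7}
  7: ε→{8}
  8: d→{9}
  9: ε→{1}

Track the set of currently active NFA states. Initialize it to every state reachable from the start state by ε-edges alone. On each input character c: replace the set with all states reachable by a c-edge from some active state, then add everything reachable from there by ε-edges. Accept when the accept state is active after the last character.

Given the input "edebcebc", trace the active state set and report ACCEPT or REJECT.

start: ε-closure({0}) = {0,1,2,3,4,6}
'e' @ 1: {7,8}
'd' @ 2: {1,9}  (accept∈set)
'e' @ 3: {}  — state set empty
rest 'bcebc' ignored (set empty)
after full input: {}  (accept=1 not in)

Answer: REJECT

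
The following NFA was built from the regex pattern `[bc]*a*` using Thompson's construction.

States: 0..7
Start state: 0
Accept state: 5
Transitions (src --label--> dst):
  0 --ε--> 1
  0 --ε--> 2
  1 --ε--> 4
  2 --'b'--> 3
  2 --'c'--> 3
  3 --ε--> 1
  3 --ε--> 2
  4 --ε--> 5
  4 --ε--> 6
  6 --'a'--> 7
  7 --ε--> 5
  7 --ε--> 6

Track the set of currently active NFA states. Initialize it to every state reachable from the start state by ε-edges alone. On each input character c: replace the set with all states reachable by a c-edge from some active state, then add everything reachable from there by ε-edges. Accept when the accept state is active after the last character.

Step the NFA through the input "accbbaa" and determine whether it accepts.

Answer: REJECT

Steps:
start: ε-closure({0}) = {0,1,2,4,5,6}
'a' @ 1: {5,6,7}  ✓accept
'c' @ 2: {}  — dead — no transitions
rest 'cbbaa' ignored (set empty)
after full input: {}  (accept=5 not in)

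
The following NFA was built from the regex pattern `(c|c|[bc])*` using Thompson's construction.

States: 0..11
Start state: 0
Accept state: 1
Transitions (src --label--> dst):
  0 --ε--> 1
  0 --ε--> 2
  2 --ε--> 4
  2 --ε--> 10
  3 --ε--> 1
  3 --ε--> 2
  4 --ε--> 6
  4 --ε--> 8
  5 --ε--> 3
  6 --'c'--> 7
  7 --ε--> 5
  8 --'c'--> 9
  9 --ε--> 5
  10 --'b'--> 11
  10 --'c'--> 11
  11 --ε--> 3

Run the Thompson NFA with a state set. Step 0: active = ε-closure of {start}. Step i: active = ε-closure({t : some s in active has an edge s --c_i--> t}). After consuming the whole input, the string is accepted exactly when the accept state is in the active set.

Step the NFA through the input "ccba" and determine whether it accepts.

start: ε-closure({0}) = {0,1,2,4,6,8,10}
'c' @ 1: {1,2,3,4,5,6,7,8,9,10,11}  (accept∈set)
'c' @ 2: {1,2,3,4,5,6,7,8,9,10,11}  (accept∈set)
'b' @ 3: {1,2,3,4,6,8,10,11}  (accept∈set)
'a' @ 4: {}  — state set empty
end set {} — state 1 not in

Answer: REJECT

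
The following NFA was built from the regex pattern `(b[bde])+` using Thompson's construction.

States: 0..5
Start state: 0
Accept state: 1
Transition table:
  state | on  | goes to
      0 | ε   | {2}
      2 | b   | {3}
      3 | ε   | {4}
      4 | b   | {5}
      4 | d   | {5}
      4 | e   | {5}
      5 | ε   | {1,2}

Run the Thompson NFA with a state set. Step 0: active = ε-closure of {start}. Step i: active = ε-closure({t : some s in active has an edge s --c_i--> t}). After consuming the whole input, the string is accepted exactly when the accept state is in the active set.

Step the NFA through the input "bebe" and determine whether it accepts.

initial (ε-close {0}): {0,2}
'b' @ 1: {3,4}
'e' @ 2: {1,2,5}  [accepting]
'b' @ 3: {3,4}
'e' @ 4: {1,2,5}  [accepting]
end set {1,2,5} — state 1 in

Answer: ACCEPT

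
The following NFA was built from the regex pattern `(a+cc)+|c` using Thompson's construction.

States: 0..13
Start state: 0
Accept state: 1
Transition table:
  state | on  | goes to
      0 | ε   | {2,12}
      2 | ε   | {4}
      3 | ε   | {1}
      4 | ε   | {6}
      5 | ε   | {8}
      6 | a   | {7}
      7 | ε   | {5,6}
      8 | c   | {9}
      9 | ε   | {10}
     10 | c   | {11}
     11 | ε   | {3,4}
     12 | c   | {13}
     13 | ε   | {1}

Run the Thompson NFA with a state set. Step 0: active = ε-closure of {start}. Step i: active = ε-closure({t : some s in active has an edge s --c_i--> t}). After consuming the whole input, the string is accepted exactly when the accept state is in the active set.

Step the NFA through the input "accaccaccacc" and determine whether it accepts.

start: ε-closure({0}) = {0,2,4,6,12}
'a' @ 1: {5,6,7,8}
'c' @ 2: {9,10}
'c' @ 3: {1,3,4,6,11}  (accept∈set)
'a' @ 4: {5,6,7,8}
'c' @ 5: {9,10}
'c' @ 6: {1,3,4,6,11}  (accept∈set)
'a' @ 7: {5,6,7,8}
'c' @ 8: {9,10}
'c' @ 9: {1,3,4,6,11}  (accept∈set)
'a' @ 10: {5,6,7,8}
'c' @ 11: {9,10}
'c' @ 12: {1,3,4,6,11}  (accept∈set)
final: {1,3,4,6,11}; accept 1 in set

Answer: ACCEPT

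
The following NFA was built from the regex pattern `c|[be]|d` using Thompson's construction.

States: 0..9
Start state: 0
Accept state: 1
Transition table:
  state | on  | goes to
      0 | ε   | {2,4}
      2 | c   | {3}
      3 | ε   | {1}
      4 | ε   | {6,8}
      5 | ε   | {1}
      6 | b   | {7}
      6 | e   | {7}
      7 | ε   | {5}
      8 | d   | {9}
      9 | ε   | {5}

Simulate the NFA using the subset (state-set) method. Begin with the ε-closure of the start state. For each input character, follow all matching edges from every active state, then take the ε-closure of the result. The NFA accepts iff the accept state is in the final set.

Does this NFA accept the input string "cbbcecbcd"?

Answer: REJECT

Trace:
initial (ε-close {0}): {0,2,4,6,8}
'c' @ 1: {1,3}  [accepting]
'b' @ 2: {}  — state set empty
rest 'bcecbcd' ignored (set empty)
final: {}; accept 1 not in set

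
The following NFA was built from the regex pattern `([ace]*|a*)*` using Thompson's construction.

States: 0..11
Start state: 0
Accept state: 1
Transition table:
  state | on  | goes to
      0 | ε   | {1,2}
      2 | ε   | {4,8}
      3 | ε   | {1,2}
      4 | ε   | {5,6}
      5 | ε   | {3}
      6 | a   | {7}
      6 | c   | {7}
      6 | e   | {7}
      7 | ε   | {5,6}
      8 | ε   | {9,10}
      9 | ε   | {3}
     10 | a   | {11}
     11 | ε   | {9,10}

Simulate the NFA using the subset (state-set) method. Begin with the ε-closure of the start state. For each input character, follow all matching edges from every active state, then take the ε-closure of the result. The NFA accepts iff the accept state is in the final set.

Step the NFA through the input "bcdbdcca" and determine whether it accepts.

Answer: REJECT

Trace:
start: ε-closure({0}) = {0,1,2,3,4,5,6,8,9,10}
'b' @ 1: {}  — state set empty
rest 'cdbdcca' ignored (set empty)
end set {} — state 1 not in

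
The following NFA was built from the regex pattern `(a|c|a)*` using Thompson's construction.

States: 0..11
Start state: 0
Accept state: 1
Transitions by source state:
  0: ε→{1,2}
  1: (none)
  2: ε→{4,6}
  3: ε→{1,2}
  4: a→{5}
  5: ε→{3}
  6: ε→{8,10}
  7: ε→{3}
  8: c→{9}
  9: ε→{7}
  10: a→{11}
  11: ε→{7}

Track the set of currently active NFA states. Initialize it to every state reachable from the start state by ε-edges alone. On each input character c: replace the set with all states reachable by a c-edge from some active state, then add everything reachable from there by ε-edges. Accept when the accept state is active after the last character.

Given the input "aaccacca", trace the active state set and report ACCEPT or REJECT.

Answer: ACCEPT

Trace:
S₀ = ε-closure({0}) = {0,1,2,4,6,8,10}
'a' @ 1: {1,2,3,4,5,6,7,8,10,11}  [accepting]
'a' @ 2: {1,2,3,4,5,6,7,8,10,11}  [accepting]
'c' @ 3: {1,2,3,4,6,7,8,9,10}  [accepting]
'c' @ 4: {1,2,3,4,6,7,8,9,10}  [accepting]
'a' @ 5: {1,2,3,4,5,6,7,8,10,11}  [accepting]
'c' @ 6: {1,2,3,4,6,7,8,9,10}  [accepting]
'c' @ 7: {1,2,3,4,6,7,8,9,10}  [accepting]
'a' @ 8: {1,2,3,4,5,6,7,8,10,11}  [accepting]
final: {1,2,3,4,5,6,7,8,10,11}; accept 1 in set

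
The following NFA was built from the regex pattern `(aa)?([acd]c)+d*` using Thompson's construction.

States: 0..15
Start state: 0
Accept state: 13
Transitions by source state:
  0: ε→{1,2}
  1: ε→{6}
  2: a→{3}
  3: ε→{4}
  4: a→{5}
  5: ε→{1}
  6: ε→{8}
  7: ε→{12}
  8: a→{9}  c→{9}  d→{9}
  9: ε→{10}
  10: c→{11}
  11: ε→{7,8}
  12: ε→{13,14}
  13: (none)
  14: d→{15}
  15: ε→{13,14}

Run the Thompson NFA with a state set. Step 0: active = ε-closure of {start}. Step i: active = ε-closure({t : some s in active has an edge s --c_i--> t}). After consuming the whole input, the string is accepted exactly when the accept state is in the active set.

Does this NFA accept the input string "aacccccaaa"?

Answer: REJECT

Derivation:
start: ε-closure({0}) = {0,1,2,6,8}
'a' @ 1: {3,4,9,10}
'a' @ 2: {1,5,6,8}
'c' @ 3: {9,10}
'c' @ 4: {7,8,11,12,13,14}  ✓accept
'c' @ 5: {9,10}
'c' @ 6: {7,8,11,12,13,14}  ✓accept
'c' @ 7: {9,10}
'a' @ 8: {}  — state set empty
rest 'aa' ignored (set empty)
final: {}; accept 13 not in set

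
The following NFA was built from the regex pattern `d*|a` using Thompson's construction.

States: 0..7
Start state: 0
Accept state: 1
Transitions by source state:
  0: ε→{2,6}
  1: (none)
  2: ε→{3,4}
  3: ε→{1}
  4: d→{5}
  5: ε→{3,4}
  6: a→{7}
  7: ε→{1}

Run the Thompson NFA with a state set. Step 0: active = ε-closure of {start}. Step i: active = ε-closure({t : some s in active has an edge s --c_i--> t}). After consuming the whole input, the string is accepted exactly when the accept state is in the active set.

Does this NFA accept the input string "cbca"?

S₀ = ε-closure({0}) = {0,1,2,3,4,6}
'c' @ 1: {}  — state set empty
rest 'bca' ignored (set empty)
end set {} — state 1 not in

Answer: REJECT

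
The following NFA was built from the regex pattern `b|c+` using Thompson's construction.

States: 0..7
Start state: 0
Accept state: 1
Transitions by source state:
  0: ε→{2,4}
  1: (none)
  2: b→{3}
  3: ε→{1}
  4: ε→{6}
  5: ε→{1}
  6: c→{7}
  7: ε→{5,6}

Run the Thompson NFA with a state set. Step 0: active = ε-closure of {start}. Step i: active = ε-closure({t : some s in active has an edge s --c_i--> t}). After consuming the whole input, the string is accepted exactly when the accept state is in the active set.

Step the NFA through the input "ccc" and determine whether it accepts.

Answer: ACCEPT

Steps:
S₀ = ε-closure({0}) = {0,2,4,6}
'c' @ 1: {1,5,6,7}  [accepting]
'c' @ 2: {1,5,6,7}  [accepting]
'c' @ 3: {1,5,6,7}  [accepting]
final: {1,5,6,7}; accept 1 in set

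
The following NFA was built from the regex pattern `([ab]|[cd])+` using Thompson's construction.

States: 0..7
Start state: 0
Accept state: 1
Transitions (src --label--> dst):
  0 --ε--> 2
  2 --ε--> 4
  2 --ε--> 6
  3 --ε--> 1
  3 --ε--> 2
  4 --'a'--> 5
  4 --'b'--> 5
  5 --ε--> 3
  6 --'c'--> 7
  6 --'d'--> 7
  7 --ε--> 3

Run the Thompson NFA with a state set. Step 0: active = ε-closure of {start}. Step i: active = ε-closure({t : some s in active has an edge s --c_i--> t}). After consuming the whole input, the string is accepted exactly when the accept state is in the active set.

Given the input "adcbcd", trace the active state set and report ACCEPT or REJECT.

Answer: ACCEPT

Steps:
S₀ = ε-closure({0}) = {0,2,4,6}
'a' @ 1: {1,2,3,4,5,6}  [accepting]
'd' @ 2: {1,2,3,4,6,7}  [accepting]
'c' @ 3: {1,2,3,4,6,7}  [accepting]
'b' @ 4: {1,2,3,4,5,6}  [accepting]
'c' @ 5: {1,2,3,4,6,7}  [accepting]
'd' @ 6: {1,2,3,4,6,7}  [accepting]
after full input: {1,2,3,4,6,7}  (accept=1 in)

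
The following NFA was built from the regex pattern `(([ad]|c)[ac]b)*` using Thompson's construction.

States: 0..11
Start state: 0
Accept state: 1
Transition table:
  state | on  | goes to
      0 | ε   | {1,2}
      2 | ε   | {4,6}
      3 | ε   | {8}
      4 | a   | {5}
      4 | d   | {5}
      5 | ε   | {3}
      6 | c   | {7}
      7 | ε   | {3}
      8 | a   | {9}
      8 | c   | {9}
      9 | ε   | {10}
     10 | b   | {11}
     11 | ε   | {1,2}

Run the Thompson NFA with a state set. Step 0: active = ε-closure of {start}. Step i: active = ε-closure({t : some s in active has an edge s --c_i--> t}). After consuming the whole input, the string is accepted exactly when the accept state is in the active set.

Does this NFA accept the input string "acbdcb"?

Answer: ACCEPT

Steps:
S₀ = ε-closure({0}) = {0,1,2,4,6}
'a' @ 1: {3,5,8}
'c' @ 2: {9,10}
'b' @ 3: {1,2,4,6,11}  ✓accept
'd' @ 4: {3,5,8}
'c' @ 5: {9,10}
'b' @ 6: {1,2,4,6,11}  ✓accept
after full input: {1,2,4,6,11}  (accept=1 in)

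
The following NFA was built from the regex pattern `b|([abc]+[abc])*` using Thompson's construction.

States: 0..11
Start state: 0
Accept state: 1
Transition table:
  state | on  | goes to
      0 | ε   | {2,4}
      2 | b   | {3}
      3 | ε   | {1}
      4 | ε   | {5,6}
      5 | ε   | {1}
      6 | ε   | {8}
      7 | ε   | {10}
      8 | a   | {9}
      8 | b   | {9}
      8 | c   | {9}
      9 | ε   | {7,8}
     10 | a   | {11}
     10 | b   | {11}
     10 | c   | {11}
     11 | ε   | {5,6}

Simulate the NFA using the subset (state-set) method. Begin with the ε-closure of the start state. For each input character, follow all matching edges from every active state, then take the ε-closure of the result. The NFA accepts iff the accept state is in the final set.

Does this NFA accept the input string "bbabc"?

start: ε-closure({0}) = {0,1,2,4,5,6,8}
'b' @ 1: {1,3,7,8,9,10}  (accept∈set)
'b' @ 2: {1,5,6,7,8,9,10,11}  (accept∈set)
'a' @ 3: {1,5,6,7,8,9,10,11}  (accept∈set)
'b' @ 4: {1,5,6,7,8,9,10,11}  (accept∈set)
'c' @ 5: {1,5,6,7,8,9,10,11}  (accept∈set)
final: {1,5,6,7,8,9,10,11}; accept 1 in set

Answer: ACCEPT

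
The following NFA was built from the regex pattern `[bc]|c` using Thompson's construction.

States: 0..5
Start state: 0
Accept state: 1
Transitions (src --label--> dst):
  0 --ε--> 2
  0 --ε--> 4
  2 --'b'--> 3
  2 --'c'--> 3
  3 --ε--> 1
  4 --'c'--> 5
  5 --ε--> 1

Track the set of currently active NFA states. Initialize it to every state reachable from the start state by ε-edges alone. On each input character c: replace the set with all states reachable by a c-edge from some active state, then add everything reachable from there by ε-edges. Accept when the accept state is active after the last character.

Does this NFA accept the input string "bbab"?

Answer: REJECT

Derivation:
start: ε-closure({0}) = {0,2,4}
'b' @ 1: {1,3}  ✓accept
'b' @ 2: {}  — dead — no transitions
rest 'ab' ignored (set empty)
end set {} — state 1 not in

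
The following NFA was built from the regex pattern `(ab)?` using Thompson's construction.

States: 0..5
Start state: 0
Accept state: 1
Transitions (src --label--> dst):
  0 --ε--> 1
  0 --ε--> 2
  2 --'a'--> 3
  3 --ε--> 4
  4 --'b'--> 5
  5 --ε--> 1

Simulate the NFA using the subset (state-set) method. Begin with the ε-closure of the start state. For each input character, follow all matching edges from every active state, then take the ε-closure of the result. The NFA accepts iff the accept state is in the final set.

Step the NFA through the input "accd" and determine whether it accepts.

S₀ = ε-closure({0}) = {0,1,2}
'a' @ 1: {3,4}
'c' @ 2: {}  — no active states
rest 'cd' ignored (set empty)
end set {} — state 1 not in

Answer: REJECT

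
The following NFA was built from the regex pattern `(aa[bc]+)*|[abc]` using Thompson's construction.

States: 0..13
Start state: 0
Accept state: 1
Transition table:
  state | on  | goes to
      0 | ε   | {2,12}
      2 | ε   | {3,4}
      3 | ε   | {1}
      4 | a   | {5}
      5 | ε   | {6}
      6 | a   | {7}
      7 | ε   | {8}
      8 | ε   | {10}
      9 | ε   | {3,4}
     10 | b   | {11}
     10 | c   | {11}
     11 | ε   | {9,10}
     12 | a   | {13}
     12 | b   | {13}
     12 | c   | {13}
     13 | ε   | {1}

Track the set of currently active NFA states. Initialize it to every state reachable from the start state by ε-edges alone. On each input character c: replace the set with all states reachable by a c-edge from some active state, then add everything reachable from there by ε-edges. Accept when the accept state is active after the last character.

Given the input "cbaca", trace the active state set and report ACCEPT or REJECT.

start: ε-closure({0}) = {0,1,2,3,4,12}
'c' @ 1: {1,13}  [accepting]
'b' @ 2: {}  — no active states
rest 'aca' ignored (set empty)
after full input: {}  (accept=1 not in)

Answer: REJECT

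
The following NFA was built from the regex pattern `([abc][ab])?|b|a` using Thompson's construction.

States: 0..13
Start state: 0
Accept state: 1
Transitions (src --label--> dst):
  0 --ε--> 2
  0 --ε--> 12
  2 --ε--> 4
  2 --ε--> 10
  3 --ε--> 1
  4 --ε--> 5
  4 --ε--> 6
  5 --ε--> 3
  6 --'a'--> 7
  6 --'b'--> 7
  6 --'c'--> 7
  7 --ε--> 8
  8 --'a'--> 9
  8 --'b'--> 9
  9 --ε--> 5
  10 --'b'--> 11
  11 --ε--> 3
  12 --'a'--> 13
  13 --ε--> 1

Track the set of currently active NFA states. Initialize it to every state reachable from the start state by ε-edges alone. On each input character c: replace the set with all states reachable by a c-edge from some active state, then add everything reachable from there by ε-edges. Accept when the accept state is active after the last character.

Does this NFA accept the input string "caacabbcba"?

initial (ε-close {0}): {0,1,2,3,4,5,6,10,12}
'c' @ 1: {7,8}
'a' @ 2: {1,3,5,9}  (accept∈set)
'a' @ 3: {}  — no active states
rest 'cabbcba' ignored (set empty)
final: {}; accept 1 not in set

Answer: REJECT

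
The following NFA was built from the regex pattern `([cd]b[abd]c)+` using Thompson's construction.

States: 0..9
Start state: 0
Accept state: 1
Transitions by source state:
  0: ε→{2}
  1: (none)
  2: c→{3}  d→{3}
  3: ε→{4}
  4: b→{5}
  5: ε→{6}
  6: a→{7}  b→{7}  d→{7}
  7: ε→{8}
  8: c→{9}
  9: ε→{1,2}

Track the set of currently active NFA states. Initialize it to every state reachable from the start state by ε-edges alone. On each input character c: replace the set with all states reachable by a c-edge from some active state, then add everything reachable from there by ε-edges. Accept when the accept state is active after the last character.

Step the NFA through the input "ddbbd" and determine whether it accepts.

Answer: REJECT

Steps:
S₀ = ε-closure({0}) = {0,2}
'd' @ 1: {3,4}
'd' @ 2: {}  — state set empty
rest 'bbd' ignored (set empty)
end set {} — state 1 not in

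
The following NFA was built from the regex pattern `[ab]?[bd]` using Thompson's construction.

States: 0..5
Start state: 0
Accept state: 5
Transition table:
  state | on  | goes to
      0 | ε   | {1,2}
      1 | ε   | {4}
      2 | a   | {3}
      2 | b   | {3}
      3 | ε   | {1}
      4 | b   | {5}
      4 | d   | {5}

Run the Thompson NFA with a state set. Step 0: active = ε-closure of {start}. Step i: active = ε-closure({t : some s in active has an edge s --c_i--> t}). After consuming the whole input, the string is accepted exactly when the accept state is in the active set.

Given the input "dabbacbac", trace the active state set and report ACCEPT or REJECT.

Answer: REJECT

Steps:
start: ε-closure({0}) = {0,1,2,4}
'd' @ 1: {5}  ✓accept
'a' @ 2: {}  — state set empty
rest 'bbacbac' ignored (set empty)
after full input: {}  (accept=5 not in)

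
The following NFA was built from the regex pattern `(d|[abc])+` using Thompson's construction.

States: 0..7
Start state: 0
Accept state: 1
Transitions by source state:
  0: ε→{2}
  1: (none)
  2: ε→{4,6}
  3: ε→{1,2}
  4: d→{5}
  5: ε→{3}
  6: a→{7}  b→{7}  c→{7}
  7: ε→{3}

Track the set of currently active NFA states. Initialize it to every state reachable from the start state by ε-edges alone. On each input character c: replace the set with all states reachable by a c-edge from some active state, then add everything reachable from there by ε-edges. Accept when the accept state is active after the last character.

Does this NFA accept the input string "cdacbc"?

Answer: ACCEPT

Derivation:
S₀ = ε-closure({0}) = {0,2,4,6}
'c' @ 1: {1,2,3,4,6,7}  (accept∈set)
'd' @ 2: {1,2,3,4,5,6}  (accept∈set)
'a' @ 3: {1,2,3,4,6,7}  (accept∈set)
'c' @ 4: {1,2,3,4,6,7}  (accept∈set)
'b' @ 5: {1,2,3,4,6,7}  (accept∈set)
'c' @ 6: {1,2,3,4,6,7}  (accept∈set)
final: {1,2,3,4,6,7}; accept 1 in set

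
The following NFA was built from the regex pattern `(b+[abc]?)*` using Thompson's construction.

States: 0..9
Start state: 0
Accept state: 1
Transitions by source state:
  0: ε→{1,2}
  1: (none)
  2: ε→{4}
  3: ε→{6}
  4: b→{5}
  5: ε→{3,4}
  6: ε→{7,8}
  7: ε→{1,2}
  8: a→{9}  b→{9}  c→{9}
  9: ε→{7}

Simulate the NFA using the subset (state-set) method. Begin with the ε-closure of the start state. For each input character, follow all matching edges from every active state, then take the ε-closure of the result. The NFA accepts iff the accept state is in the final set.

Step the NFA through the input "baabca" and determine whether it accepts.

S₀ = ε-closure({0}) = {0,1,2,4}
'b' @ 1: {1,2,3,4,5,6,7,8}  (accept∈set)
'a' @ 2: {1,2,4,7,9}  (accept∈set)
'a' @ 3: {}  — state set empty
rest 'bca' ignored (set empty)
final: {}; accept 1 not in set

Answer: REJECT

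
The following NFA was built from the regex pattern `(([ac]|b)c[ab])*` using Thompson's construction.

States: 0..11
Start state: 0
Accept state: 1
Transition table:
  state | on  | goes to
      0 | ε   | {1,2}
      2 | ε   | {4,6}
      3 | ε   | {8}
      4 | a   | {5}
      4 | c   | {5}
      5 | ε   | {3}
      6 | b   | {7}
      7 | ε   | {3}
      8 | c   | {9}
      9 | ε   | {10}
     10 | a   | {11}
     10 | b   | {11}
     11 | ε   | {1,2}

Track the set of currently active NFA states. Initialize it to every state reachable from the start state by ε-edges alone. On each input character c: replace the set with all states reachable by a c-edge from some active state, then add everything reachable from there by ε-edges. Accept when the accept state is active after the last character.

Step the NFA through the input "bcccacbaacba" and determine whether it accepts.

Answer: REJECT

Derivation:
start: ε-closure({0}) = {0,1,2,4,6}
'b' @ 1: {3,7,8}
'c' @ 2: {9,10}
'c' @ 3: {}  — state set empty
rest 'cacbaacba' ignored (set empty)
after full input: {}  (accept=1 not in)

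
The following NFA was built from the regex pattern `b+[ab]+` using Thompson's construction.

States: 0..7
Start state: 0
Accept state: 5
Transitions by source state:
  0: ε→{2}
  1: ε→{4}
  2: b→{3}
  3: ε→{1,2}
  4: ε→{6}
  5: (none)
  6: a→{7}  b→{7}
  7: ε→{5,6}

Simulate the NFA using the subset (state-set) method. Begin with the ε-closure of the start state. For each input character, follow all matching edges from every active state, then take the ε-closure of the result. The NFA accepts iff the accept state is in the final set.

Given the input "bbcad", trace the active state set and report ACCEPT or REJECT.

Answer: REJECT

Steps:
initial (ε-close {0}): {0,2}
'b' @ 1: {1,2,3,4,6}
'b' @ 2: {1,2,3,4,5,6,7}  (accept∈set)
'c' @ 3: {}  — dead — no transitions
rest 'ad' ignored (set empty)
end set {} — state 5 not in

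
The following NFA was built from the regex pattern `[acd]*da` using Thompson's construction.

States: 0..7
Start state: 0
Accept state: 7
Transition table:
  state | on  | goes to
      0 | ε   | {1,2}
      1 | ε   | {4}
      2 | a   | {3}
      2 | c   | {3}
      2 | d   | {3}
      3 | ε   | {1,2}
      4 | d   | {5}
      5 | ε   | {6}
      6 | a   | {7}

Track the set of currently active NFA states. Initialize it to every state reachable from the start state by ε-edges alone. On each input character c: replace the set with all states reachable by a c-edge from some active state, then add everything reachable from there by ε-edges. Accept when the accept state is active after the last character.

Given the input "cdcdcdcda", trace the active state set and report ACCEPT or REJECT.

initial (ε-close {0}): {0,1,2,4}
'c' @ 1: {1,2,3,4}
'd' @ 2: {1,2,3,4,5,6}
'c' @ 3: {1,2,3,4}
'd' @ 4: {1,2,3,4,5,6}
'c' @ 5: {1,2,3,4}
'd' @ 6: {1,2,3,4,5,6}
'c' @ 7: {1,2,3,4}
'd' @ 8: {1,2,3,4,5,6}
'a' @ 9: {1,2,3,4,7}  [accepting]
end set {1,2,3,4,7} — state 7 in

Answer: ACCEPT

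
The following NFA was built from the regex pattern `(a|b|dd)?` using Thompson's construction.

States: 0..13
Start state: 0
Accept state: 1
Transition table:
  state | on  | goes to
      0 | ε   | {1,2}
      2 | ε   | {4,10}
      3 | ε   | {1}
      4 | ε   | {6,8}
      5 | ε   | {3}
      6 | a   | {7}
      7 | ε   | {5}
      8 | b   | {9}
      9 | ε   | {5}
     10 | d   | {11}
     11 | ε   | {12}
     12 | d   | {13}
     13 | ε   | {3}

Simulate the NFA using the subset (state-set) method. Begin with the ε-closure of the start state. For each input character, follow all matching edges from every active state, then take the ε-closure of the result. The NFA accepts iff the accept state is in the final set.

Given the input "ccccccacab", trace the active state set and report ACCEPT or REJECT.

Answer: REJECT

Steps:
initial (ε-close {0}): {0,1,2,4,6,8,10}
'c' @ 1: {}  — dead — no transitions
rest 'cccccacab' ignored (set empty)
final: {}; accept 1 not in set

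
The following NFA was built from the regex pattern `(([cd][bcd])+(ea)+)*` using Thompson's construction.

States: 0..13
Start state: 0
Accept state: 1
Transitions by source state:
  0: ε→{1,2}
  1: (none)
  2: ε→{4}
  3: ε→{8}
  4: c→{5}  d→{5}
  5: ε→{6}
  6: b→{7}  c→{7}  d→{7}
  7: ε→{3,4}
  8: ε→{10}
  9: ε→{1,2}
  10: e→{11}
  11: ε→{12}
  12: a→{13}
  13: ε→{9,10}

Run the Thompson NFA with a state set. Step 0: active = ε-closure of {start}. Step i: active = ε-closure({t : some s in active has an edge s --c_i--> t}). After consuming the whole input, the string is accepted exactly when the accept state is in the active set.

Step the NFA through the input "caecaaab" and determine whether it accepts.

start: ε-closure({0}) = {0,1,2,4}
'c' @ 1: {5,6}
'a' @ 2: {}  — state set empty
rest 'ecaaab' ignored (set empty)
end set {} — state 1 not in

Answer: REJECT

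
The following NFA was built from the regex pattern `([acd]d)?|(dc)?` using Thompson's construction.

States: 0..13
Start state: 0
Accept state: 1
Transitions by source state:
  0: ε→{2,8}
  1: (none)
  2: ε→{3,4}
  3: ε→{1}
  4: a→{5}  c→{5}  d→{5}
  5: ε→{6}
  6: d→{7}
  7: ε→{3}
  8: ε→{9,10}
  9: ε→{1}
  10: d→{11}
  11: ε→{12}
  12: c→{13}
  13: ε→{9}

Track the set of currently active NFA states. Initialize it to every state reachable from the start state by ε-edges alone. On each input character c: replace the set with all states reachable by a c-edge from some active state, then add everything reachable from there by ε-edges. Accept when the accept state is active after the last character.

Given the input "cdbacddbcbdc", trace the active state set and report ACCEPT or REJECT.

Answer: REJECT

Steps:
S₀ = ε-closure({0}) = {0,1,2,3,4,8,9,10}
'c' @ 1: {5,6}
'd' @ 2: {1,3,7}  [accepting]
'b' @ 3: {}  — state set empty
rest 'acddbcbdc' ignored (set empty)
end set {} — state 1 not in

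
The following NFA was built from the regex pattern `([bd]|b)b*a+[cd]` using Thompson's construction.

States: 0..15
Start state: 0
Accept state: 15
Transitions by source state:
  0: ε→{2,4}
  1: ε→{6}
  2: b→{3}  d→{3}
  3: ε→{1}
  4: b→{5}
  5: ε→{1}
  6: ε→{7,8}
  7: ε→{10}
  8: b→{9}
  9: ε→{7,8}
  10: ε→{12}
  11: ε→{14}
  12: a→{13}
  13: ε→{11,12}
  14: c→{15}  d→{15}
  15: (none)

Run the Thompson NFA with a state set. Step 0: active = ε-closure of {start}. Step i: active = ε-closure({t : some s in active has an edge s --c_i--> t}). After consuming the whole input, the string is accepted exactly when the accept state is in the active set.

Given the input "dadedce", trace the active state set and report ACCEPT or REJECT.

Answer: REJECT

Trace:
initial (ε-close {0}): {0,2,4}
'd' @ 1: {1,3,6,7,8,10,12}
'a' @ 2: {11,12,13,14}
'd' @ 3: {15}  [accepting]
'e' @ 4: {}  — no active states
rest 'dce' ignored (set empty)
after full input: {}  (accept=15 not in)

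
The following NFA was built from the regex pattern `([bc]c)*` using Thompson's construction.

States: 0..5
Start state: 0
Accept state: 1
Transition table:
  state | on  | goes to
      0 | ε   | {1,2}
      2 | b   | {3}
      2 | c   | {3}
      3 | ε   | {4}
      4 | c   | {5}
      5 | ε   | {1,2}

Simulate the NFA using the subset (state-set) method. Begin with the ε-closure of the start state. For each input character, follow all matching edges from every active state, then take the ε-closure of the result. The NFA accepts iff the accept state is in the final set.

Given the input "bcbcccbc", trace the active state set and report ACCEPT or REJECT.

Answer: ACCEPT

Steps:
initial (ε-close {0}): {0,1,2}
'b' @ 1: {3,4}
'c' @ 2: {1,2,5}  (accept∈set)
'b' @ 3: {3,4}
'c' @ 4: {1,2,5}  (accept∈set)
'c' @ 5: {3,4}
'c' @ 6: {1,2,5}  (accept∈set)
'b' @ 7: {3,4}
'c' @ 8: {1,2,5}  (accept∈set)
after full input: {1,2,5}  (accept=1 in)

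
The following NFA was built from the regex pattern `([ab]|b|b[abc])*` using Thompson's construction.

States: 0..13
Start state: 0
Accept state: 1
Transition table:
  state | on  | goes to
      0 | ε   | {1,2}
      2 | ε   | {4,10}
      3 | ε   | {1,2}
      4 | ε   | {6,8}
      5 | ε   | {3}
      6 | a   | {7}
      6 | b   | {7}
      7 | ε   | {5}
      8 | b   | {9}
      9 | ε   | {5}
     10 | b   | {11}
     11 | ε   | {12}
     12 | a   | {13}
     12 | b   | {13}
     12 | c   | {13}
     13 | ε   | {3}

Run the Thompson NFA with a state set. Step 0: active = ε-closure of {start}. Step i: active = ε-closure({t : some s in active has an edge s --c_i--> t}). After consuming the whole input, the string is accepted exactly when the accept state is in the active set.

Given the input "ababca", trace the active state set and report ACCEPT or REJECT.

initial (ε-close {0}): {0,1,2,4,6,8,10}
'a' @ 1: {1,2,3,4,5,6,7,8,10}  ✓accept
'b' @ 2: {1,2,3,4,5,6,7,8,9,10,11,12}  ✓accept
'a' @ 3: {1,2,3,4,5,6,7,8,10,13}  ✓accept
'b' @ 4: {1,2,3,4,5,6,7,8,9,10,11,12}  ✓accept
'c' @ 5: {1,2,3,4,6,8,10,13}  ✓accept
'a' @ 6: {1,2,3,4,5,6,7,8,10}  ✓accept
after full input: {1,2,3,4,5,6,7,8,10}  (accept=1 in)

Answer: ACCEPT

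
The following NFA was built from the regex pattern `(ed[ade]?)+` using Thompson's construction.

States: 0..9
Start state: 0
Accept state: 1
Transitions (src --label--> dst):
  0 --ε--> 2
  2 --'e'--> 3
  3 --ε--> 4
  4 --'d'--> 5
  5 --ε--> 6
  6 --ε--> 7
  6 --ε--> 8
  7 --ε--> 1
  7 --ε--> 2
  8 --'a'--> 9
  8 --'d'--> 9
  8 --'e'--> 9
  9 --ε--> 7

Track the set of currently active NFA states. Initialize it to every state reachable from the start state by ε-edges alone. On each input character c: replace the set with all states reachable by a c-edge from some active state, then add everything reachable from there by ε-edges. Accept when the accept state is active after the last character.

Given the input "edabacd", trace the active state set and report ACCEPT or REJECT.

initial (ε-close {0}): {0,2}
'e' @ 1: {3,4}
'd' @ 2: {1,2,5,6,7,8}  ✓accept
'a' @ 3: {1,2,7,9}  ✓accept
'b' @ 4: {}  — dead — no transitions
rest 'acd' ignored (set empty)
after full input: {}  (accept=1 not in)

Answer: REJECT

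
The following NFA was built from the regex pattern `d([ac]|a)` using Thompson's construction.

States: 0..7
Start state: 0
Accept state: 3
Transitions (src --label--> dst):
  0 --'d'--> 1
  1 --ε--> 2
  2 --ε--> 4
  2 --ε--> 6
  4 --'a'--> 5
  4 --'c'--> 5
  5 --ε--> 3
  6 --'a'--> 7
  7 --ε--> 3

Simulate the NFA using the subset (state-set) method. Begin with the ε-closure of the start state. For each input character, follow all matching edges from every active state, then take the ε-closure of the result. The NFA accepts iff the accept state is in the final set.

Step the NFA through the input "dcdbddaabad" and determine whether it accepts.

S₀ = ε-closure({0}) = {0}
'd' @ 1: {1,2,4,6}
'c' @ 2: {3,5}  (accept∈set)
'd' @ 3: {}  — no active states
rest 'bddaabad' ignored (set empty)
after full input: {}  (accept=3 not in)

Answer: REJECT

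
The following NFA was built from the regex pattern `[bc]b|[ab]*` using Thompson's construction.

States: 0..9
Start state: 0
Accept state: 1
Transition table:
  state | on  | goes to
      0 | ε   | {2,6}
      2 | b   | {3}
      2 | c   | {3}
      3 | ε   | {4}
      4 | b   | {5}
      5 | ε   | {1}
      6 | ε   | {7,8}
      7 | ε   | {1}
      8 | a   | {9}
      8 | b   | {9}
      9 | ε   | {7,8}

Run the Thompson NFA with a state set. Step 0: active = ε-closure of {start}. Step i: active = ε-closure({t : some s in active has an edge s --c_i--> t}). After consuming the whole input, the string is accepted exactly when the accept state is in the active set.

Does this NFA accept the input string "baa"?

start: ε-closure({0}) = {0,1,2,6,7,8}
'b' @ 1: {1,3,4,7,8,9}  ✓accept
'a' @ 2: {1,7,8,9}  ✓accept
'a' @ 3: {1,7,8,9}  ✓accept
end set {1,7,8,9} — state 1 in

Answer: ACCEPT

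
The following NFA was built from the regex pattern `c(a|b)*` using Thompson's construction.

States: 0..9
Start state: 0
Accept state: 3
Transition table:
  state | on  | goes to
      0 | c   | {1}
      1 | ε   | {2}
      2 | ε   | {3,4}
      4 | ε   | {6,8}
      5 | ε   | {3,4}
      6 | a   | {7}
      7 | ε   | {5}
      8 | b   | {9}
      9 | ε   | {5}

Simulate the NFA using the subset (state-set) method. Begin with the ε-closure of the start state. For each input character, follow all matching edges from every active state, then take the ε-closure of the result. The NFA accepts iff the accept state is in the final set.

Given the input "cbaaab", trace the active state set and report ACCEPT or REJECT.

Answer: ACCEPT

Trace:
start: ε-closure({0}) = {0}
'c' @ 1: {1,2,3,4,6,8}  [accepting]
'b' @ 2: {3,4,5,6,8,9}  [accepting]
'a' @ 3: {3,4,5,6,7,8}  [accepting]
'a' @ 4: {3,4,5,6,7,8}  [accepting]
'a' @ 5: {3,4,5,6,7,8}  [accepting]
'b' @ 6: {3,4,5,6,8,9}  [accepting]
end set {3,4,5,6,8,9} — state 3 in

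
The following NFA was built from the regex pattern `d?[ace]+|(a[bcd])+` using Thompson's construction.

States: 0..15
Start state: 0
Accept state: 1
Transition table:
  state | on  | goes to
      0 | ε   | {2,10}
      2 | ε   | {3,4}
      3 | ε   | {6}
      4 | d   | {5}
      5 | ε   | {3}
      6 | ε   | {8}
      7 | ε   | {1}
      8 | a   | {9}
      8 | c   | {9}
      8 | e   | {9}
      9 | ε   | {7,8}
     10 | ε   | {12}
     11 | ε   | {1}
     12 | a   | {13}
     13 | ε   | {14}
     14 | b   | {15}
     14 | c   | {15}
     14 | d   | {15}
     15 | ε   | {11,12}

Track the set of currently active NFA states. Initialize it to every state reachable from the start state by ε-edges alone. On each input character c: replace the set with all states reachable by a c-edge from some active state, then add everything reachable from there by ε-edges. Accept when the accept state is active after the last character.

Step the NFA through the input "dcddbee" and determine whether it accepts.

S₀ = ε-closure({0}) = {0,2,3,4,6,8,10,12}
'd' @ 1: {3,5,6,8}
'c' @ 2: {1,7,8,9}  ✓accept
'd' @ 3: {}  — dead — no transitions
rest 'dbee' ignored (set empty)
after full input: {}  (accept=1 not in)

Answer: REJECT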